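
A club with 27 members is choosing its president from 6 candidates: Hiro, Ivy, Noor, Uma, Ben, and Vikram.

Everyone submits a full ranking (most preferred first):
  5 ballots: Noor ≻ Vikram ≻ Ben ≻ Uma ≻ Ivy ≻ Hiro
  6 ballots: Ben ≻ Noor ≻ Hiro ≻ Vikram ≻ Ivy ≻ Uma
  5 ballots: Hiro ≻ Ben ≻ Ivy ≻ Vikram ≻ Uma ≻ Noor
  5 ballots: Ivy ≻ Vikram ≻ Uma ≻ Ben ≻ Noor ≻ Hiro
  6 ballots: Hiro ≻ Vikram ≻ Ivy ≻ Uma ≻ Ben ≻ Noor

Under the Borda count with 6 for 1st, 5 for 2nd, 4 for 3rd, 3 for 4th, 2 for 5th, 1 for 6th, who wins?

Hiro: 5×1 + 6×4 + 5×6 + 5×1 + 6×6 = 100
Ivy: 5×2 + 6×2 + 5×4 + 5×6 + 6×4 = 96
Noor: 5×6 + 6×5 + 5×1 + 5×2 + 6×1 = 81
Uma: 5×3 + 6×1 + 5×2 + 5×4 + 6×3 = 69
Ben: 5×4 + 6×6 + 5×5 + 5×3 + 6×2 = 108
Vikram: 5×5 + 6×3 + 5×3 + 5×5 + 6×5 = 113

Vikram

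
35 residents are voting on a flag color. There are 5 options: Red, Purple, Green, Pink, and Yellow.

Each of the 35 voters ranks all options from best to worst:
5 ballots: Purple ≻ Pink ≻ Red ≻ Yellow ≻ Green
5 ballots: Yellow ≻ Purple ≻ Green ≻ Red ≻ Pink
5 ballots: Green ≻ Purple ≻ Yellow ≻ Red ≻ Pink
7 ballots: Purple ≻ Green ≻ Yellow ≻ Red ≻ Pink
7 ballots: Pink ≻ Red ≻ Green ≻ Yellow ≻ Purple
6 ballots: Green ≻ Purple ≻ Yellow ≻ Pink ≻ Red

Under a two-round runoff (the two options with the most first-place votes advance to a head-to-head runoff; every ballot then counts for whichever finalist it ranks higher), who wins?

Round 1 first-place votes: Red 0, Purple 12, Green 11, Pink 7, Yellow 5. Purple and Green advance.
Runoff: Purple is ranked above Green on 17 ballots, Green above Purple on 18.

Green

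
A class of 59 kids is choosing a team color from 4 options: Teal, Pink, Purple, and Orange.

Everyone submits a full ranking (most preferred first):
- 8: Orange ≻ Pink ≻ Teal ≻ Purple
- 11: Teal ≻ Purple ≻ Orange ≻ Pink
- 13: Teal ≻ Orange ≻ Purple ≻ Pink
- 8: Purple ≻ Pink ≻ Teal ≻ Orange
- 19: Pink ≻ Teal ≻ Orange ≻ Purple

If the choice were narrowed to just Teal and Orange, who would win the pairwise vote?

Teal is ranked above Orange on 51 ballots; Orange above Teal on 8.

Teal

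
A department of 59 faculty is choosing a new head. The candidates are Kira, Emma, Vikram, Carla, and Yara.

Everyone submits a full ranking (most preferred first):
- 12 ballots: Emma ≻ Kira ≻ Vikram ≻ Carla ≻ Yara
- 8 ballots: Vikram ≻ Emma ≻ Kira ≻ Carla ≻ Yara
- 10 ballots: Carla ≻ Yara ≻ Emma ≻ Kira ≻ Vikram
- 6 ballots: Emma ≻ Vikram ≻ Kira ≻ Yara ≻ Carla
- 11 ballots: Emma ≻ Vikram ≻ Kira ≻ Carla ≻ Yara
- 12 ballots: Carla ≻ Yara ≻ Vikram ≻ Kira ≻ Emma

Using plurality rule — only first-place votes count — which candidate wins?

Emma

First-place votes: Kira 0, Emma 29, Vikram 8, Carla 22, Yara 0.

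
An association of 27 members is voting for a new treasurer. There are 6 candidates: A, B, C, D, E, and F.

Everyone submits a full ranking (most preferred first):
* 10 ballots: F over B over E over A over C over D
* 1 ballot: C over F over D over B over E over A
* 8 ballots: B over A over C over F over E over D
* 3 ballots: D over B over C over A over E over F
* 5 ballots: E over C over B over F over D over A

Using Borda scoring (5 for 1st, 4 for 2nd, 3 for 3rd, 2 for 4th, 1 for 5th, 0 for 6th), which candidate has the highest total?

A: 10×2 + 1×0 + 8×4 + 3×2 + 5×0 = 58
B: 10×4 + 1×2 + 8×5 + 3×4 + 5×3 = 109
C: 10×1 + 1×5 + 8×3 + 3×3 + 5×4 = 68
D: 10×0 + 1×3 + 8×0 + 3×5 + 5×1 = 23
E: 10×3 + 1×1 + 8×1 + 3×1 + 5×5 = 67
F: 10×5 + 1×4 + 8×2 + 3×0 + 5×2 = 80

B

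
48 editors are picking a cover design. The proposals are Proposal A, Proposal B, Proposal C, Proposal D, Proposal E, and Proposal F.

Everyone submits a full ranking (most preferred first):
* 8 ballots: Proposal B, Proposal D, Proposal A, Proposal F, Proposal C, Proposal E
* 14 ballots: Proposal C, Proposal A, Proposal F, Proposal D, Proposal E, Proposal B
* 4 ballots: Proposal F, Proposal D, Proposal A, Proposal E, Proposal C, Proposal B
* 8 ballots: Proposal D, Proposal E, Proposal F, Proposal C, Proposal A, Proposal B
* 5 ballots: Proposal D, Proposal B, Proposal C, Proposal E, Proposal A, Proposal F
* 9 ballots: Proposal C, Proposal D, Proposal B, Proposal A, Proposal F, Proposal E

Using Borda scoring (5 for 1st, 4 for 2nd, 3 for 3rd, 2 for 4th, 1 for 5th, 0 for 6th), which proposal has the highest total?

Proposal A: 8×3 + 14×4 + 4×3 + 8×1 + 5×1 + 9×2 = 123
Proposal B: 8×5 + 14×0 + 4×0 + 8×0 + 5×4 + 9×3 = 87
Proposal C: 8×1 + 14×5 + 4×1 + 8×2 + 5×3 + 9×5 = 158
Proposal D: 8×4 + 14×2 + 4×4 + 8×5 + 5×5 + 9×4 = 177
Proposal E: 8×0 + 14×1 + 4×2 + 8×4 + 5×2 + 9×0 = 64
Proposal F: 8×2 + 14×3 + 4×5 + 8×3 + 5×0 + 9×1 = 111

Proposal D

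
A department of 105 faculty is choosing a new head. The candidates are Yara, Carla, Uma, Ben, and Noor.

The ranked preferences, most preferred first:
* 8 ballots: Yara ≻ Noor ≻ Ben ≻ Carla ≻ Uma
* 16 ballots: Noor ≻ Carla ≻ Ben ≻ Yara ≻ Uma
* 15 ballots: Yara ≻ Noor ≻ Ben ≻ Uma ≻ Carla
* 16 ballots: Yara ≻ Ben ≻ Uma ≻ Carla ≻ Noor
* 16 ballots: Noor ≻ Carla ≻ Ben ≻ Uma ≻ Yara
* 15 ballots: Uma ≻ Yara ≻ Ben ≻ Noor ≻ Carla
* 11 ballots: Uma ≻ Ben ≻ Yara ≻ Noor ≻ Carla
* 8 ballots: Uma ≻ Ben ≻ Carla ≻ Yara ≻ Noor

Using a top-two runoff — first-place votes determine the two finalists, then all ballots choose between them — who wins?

Yara

Round 1 first-place votes: Yara 39, Carla 0, Uma 34, Ben 0, Noor 32. Yara and Uma advance.
Runoff: Yara is ranked above Uma on 55 ballots, Uma above Yara on 50.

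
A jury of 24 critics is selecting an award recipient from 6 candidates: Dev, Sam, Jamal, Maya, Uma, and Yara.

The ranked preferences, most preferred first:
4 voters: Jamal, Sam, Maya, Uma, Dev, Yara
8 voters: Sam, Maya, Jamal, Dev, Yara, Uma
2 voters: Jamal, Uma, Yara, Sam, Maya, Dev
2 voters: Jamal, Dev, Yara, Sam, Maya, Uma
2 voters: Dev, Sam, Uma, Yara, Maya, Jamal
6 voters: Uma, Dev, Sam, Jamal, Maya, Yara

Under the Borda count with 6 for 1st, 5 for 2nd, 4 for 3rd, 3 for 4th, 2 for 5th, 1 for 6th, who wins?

Sam

Dev: 4×2 + 8×3 + 2×1 + 2×5 + 2×6 + 6×5 = 86
Sam: 4×5 + 8×6 + 2×3 + 2×3 + 2×5 + 6×4 = 114
Jamal: 4×6 + 8×4 + 2×6 + 2×6 + 2×1 + 6×3 = 100
Maya: 4×4 + 8×5 + 2×2 + 2×2 + 2×2 + 6×2 = 80
Uma: 4×3 + 8×1 + 2×5 + 2×1 + 2×4 + 6×6 = 76
Yara: 4×1 + 8×2 + 2×4 + 2×4 + 2×3 + 6×1 = 48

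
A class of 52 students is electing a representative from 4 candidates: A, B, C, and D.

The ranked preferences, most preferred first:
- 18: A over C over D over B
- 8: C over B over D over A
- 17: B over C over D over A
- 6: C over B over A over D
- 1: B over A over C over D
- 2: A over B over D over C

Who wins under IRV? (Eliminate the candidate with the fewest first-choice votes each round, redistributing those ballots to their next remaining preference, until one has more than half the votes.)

Round 1: A 20, B 18, C 14, D 0. D eliminated.
Round 2: A 20, B 18, C 14. C eliminated.
Round 3: A 20, B 32. B has a majority (≥27).

B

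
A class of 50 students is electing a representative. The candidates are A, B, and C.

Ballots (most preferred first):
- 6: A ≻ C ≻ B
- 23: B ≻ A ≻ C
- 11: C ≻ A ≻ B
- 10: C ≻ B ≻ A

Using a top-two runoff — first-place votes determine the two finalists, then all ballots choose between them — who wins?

Round 1 first-place votes: A 6, B 23, C 21. B and C advance.
Runoff: B is ranked above C on 23 ballots, C above B on 27.

C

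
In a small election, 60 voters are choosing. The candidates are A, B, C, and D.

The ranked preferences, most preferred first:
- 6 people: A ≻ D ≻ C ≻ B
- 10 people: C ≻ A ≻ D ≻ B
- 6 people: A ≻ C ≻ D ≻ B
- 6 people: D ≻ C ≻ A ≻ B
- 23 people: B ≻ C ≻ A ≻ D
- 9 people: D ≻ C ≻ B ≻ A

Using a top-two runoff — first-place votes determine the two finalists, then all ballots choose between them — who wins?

D

Round 1 first-place votes: A 12, B 23, C 10, D 15. B and D advance.
Runoff: B is ranked above D on 23 ballots, D above B on 37.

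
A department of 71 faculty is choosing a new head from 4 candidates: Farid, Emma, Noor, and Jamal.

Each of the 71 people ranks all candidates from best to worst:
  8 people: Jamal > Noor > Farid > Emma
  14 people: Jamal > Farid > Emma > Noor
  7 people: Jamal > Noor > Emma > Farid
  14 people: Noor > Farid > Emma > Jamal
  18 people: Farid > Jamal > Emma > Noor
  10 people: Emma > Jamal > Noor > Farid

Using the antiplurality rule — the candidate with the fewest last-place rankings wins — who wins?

Last-place votes: Farid 17, Emma 8, Noor 32, Jamal 14.

Emma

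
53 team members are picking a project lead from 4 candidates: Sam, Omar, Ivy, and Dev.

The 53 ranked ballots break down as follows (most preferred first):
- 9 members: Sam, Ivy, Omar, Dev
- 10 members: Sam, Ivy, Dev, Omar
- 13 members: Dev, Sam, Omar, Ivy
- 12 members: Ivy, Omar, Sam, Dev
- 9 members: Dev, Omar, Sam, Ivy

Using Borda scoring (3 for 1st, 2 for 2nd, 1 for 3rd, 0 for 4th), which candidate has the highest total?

Sam

Sam: 9×3 + 10×3 + 13×2 + 12×1 + 9×1 = 104
Omar: 9×1 + 10×0 + 13×1 + 12×2 + 9×2 = 64
Ivy: 9×2 + 10×2 + 13×0 + 12×3 + 9×0 = 74
Dev: 9×0 + 10×1 + 13×3 + 12×0 + 9×3 = 76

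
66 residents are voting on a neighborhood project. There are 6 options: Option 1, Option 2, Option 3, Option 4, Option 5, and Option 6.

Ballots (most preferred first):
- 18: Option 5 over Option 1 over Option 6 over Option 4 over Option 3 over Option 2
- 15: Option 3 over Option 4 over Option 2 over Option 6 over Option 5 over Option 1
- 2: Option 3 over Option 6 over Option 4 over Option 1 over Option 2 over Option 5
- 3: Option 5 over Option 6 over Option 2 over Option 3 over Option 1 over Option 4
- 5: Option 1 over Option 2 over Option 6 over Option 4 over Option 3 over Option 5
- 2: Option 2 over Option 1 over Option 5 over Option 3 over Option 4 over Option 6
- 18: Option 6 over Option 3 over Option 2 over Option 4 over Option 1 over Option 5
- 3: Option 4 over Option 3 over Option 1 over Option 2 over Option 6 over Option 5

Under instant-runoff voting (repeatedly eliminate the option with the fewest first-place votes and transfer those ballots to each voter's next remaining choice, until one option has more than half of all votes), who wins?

Option 6

Round 1: Option 1 5, Option 2 2, Option 3 17, Option 4 3, Option 5 21, Option 6 18. Option 2 eliminated.
Round 2: Option 1 7, Option 3 17, Option 4 3, Option 5 21, Option 6 18. Option 4 eliminated.
Round 3: Option 1 7, Option 3 20, Option 5 21, Option 6 18. Option 1 eliminated.
Round 4: Option 3 20, Option 5 23, Option 6 23. Option 3 eliminated.
Round 5: Option 5 23, Option 6 43. Option 6 has a majority (≥34).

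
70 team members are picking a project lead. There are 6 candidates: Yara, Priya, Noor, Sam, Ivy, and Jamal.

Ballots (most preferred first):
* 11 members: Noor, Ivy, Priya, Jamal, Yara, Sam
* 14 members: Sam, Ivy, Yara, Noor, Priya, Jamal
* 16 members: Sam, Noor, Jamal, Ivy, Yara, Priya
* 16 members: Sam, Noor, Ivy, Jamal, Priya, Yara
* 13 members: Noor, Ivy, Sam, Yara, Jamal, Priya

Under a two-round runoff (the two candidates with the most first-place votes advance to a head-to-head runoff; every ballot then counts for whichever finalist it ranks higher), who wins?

Sam

Round 1 first-place votes: Yara 0, Priya 0, Noor 24, Sam 46, Ivy 0, Jamal 0. Sam and Noor advance.
Runoff: Sam is ranked above Noor on 46 ballots, Noor above Sam on 24.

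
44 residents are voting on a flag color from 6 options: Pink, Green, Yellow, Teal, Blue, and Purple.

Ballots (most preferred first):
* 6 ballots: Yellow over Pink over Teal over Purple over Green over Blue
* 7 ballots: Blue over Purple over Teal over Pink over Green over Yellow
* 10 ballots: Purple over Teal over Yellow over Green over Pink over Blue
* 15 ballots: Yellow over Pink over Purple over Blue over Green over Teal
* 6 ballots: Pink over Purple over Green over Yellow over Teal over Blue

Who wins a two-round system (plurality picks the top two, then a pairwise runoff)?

Round 1 first-place votes: Pink 6, Green 0, Yellow 21, Teal 0, Blue 7, Purple 10. Yellow and Purple advance.
Runoff: Yellow is ranked above Purple on 21 ballots, Purple above Yellow on 23.

Purple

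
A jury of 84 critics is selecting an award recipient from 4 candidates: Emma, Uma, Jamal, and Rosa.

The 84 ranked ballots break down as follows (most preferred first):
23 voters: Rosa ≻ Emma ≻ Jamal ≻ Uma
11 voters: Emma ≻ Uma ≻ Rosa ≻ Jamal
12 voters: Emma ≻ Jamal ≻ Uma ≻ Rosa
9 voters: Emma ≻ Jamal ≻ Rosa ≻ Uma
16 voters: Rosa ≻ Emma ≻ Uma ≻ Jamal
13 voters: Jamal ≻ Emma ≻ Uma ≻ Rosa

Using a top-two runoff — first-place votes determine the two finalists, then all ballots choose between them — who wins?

Emma

Round 1 first-place votes: Emma 32, Uma 0, Jamal 13, Rosa 39. Rosa and Emma advance.
Runoff: Rosa is ranked above Emma on 39 ballots, Emma above Rosa on 45.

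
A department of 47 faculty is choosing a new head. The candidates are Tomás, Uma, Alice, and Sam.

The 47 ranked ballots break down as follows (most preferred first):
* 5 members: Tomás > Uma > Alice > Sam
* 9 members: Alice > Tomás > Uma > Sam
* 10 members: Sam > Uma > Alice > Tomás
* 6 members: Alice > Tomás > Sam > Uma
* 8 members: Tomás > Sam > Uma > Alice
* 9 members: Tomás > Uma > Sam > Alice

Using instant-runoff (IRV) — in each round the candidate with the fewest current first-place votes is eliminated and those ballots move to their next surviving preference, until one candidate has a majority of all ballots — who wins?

Round 1: Tomás 22, Uma 0, Alice 15, Sam 10. Uma eliminated.
Round 2: Tomás 22, Alice 15, Sam 10. Sam eliminated.
Round 3: Tomás 22, Alice 25. Alice has a majority (≥24).

Alice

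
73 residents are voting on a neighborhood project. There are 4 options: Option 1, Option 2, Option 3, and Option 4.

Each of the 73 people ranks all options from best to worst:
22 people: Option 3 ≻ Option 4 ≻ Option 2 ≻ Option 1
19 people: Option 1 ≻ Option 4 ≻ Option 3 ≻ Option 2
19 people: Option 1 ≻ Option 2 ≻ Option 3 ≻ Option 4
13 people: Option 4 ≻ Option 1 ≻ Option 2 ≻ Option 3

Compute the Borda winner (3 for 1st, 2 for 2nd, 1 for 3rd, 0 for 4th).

Option 1: 22×0 + 19×3 + 19×3 + 13×2 = 140
Option 2: 22×1 + 19×0 + 19×2 + 13×1 = 73
Option 3: 22×3 + 19×1 + 19×1 + 13×0 = 104
Option 4: 22×2 + 19×2 + 19×0 + 13×3 = 121

Option 1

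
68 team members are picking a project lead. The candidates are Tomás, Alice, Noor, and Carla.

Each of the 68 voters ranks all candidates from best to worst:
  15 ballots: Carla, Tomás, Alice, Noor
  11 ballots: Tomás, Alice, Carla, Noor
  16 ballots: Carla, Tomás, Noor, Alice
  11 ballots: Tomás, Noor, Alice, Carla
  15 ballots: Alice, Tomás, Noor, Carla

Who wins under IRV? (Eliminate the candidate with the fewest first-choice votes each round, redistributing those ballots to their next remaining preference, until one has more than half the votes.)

Tomás

Round 1: Tomás 22, Alice 15, Noor 0, Carla 31. Noor eliminated.
Round 2: Tomás 22, Alice 15, Carla 31. Alice eliminated.
Round 3: Tomás 37, Carla 31. Tomás has a majority (≥35).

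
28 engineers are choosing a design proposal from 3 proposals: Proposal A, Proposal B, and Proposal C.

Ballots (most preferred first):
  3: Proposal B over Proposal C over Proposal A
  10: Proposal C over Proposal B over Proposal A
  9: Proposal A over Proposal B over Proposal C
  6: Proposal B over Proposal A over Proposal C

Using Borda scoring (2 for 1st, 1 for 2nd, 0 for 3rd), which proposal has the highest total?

Proposal A: 3×0 + 10×0 + 9×2 + 6×1 = 24
Proposal B: 3×2 + 10×1 + 9×1 + 6×2 = 37
Proposal C: 3×1 + 10×2 + 9×0 + 6×0 = 23

Proposal B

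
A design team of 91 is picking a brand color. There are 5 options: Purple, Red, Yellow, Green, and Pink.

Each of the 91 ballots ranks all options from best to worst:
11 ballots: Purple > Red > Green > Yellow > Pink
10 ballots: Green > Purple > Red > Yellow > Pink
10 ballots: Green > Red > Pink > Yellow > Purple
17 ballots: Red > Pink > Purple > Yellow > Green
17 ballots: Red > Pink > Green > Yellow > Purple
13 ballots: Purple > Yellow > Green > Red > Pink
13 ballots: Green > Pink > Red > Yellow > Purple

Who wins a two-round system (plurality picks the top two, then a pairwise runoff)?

Round 1 first-place votes: Purple 24, Red 34, Yellow 0, Green 33, Pink 0. Red and Green advance.
Runoff: Red is ranked above Green on 45 ballots, Green above Red on 46.

Green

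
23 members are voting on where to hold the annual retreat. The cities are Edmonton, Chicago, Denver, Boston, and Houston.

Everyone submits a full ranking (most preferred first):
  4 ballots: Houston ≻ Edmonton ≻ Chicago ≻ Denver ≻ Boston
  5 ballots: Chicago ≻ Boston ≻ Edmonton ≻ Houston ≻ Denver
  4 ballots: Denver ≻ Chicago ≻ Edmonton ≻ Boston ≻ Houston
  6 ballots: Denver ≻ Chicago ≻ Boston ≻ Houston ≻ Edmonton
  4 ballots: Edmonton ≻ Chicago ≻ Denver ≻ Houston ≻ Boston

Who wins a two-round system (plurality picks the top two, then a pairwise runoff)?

Round 1 first-place votes: Edmonton 4, Chicago 5, Denver 10, Boston 0, Houston 4. Denver and Chicago advance.
Runoff: Denver is ranked above Chicago on 10 ballots, Chicago above Denver on 13.

Chicago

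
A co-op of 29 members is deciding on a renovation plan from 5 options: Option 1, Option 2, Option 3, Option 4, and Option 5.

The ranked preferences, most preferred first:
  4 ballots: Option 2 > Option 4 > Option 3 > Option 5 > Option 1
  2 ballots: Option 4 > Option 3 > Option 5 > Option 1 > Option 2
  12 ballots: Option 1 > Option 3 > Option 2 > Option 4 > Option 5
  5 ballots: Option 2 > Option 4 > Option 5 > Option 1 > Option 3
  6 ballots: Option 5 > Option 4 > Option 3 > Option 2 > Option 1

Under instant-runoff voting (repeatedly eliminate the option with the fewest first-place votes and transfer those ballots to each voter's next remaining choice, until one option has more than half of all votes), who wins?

Option 2

Round 1: Option 1 12, Option 2 9, Option 3 0, Option 4 2, Option 5 6. Option 3 eliminated.
Round 2: Option 1 12, Option 2 9, Option 4 2, Option 5 6. Option 4 eliminated.
Round 3: Option 1 12, Option 2 9, Option 5 8. Option 5 eliminated.
Round 4: Option 1 14, Option 2 15. Option 2 has a majority (≥15).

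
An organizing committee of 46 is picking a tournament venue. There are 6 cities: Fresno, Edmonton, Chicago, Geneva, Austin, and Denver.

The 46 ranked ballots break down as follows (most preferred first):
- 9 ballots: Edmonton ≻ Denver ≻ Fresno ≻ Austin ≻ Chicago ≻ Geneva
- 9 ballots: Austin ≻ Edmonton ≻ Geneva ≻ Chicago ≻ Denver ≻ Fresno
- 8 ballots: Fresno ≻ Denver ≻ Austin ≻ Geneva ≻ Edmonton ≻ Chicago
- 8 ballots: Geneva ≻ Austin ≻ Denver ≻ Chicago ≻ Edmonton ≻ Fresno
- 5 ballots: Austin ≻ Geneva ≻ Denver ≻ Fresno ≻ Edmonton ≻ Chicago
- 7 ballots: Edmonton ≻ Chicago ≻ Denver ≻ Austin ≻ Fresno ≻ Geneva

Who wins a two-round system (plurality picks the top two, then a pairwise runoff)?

Austin

Round 1 first-place votes: Fresno 8, Edmonton 16, Chicago 0, Geneva 8, Austin 14, Denver 0. Edmonton and Austin advance.
Runoff: Edmonton is ranked above Austin on 16 ballots, Austin above Edmonton on 30.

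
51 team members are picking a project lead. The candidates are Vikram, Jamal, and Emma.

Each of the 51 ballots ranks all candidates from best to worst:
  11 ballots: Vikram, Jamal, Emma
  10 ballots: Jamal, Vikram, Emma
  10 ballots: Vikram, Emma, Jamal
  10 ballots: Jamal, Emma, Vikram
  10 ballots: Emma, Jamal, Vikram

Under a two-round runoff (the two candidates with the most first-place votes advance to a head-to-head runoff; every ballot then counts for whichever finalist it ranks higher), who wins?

Jamal

Round 1 first-place votes: Vikram 21, Jamal 20, Emma 10. Vikram and Jamal advance.
Runoff: Vikram is ranked above Jamal on 21 ballots, Jamal above Vikram on 30.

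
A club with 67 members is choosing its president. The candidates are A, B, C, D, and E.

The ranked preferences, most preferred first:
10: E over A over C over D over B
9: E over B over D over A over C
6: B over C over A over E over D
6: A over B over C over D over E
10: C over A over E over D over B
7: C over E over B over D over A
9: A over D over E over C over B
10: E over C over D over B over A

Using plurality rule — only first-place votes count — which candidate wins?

First-place votes: A 15, B 6, C 17, D 0, E 29.

E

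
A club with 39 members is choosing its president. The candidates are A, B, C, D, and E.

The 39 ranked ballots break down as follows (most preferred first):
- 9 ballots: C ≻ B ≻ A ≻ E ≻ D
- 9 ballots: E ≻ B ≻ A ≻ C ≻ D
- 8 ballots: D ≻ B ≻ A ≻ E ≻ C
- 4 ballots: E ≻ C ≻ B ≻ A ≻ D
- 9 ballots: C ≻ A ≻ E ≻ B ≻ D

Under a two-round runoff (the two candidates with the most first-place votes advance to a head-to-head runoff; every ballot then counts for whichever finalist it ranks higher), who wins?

E

Round 1 first-place votes: A 0, B 0, C 18, D 8, E 13. C and E advance.
Runoff: C is ranked above E on 18 ballots, E above C on 21.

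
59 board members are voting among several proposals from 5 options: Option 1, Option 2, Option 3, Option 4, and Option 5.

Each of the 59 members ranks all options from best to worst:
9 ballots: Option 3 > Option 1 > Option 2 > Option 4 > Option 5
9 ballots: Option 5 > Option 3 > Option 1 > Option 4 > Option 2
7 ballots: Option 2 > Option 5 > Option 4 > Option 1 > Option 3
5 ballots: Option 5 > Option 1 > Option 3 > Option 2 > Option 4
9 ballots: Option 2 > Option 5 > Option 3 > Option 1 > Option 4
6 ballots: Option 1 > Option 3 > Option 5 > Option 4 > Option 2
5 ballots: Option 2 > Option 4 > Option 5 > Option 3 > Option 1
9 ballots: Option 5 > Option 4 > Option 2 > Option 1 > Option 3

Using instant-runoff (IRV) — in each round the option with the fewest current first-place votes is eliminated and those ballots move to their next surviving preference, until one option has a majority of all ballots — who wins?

Round 1: Option 1 6, Option 2 21, Option 3 9, Option 4 0, Option 5 23. Option 4 eliminated.
Round 2: Option 1 6, Option 2 21, Option 3 9, Option 5 23. Option 1 eliminated.
Round 3: Option 2 21, Option 3 15, Option 5 23. Option 3 eliminated.
Round 4: Option 2 30, Option 5 29. Option 2 has a majority (≥30).

Option 2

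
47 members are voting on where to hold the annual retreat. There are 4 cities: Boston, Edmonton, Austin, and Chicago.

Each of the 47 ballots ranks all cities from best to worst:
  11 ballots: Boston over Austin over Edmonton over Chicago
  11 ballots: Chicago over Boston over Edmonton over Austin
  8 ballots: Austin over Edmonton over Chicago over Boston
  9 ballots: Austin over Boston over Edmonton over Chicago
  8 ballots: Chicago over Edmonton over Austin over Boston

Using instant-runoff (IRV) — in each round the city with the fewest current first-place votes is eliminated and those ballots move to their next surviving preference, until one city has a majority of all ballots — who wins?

Round 1: Boston 11, Edmonton 0, Austin 17, Chicago 19. Edmonton eliminated.
Round 2: Boston 11, Austin 17, Chicago 19. Boston eliminated.
Round 3: Austin 28, Chicago 19. Austin has a majority (≥24).

Austin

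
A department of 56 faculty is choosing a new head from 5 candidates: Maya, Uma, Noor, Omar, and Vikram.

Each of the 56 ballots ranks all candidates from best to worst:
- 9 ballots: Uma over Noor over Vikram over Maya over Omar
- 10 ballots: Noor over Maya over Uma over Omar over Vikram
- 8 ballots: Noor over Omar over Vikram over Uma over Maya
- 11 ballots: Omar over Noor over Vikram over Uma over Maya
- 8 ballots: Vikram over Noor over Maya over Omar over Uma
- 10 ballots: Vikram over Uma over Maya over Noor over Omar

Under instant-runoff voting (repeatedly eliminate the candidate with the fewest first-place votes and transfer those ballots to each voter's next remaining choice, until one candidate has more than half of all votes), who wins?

Noor

Round 1: Maya 0, Uma 9, Noor 18, Omar 11, Vikram 18. Maya eliminated.
Round 2: Uma 9, Noor 18, Omar 11, Vikram 18. Uma eliminated.
Round 3: Noor 27, Omar 11, Vikram 18. Omar eliminated.
Round 4: Noor 38, Vikram 18. Noor has a majority (≥29).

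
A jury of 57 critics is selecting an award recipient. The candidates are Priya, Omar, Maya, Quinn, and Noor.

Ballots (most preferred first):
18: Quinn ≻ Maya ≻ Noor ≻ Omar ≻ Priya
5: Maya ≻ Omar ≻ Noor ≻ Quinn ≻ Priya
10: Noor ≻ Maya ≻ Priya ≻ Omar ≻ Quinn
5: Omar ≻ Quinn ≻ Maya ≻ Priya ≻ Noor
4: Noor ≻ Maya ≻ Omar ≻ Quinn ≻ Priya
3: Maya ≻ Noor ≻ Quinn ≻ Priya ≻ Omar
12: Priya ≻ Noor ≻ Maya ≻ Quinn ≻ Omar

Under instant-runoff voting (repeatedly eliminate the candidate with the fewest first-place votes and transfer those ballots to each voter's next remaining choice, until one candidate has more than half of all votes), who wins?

Round 1: Priya 12, Omar 5, Maya 8, Quinn 18, Noor 14. Omar eliminated.
Round 2: Priya 12, Maya 8, Quinn 23, Noor 14. Maya eliminated.
Round 3: Priya 12, Quinn 23, Noor 22. Priya eliminated.
Round 4: Quinn 23, Noor 34. Noor has a majority (≥29).

Noor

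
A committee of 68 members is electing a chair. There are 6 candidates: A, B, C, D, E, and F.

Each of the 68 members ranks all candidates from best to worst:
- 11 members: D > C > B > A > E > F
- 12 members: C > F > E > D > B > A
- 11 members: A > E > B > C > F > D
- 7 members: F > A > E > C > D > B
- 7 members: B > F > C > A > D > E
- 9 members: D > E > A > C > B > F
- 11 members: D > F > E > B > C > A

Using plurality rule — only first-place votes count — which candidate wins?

D

First-place votes: A 11, B 7, C 12, D 31, E 0, F 7.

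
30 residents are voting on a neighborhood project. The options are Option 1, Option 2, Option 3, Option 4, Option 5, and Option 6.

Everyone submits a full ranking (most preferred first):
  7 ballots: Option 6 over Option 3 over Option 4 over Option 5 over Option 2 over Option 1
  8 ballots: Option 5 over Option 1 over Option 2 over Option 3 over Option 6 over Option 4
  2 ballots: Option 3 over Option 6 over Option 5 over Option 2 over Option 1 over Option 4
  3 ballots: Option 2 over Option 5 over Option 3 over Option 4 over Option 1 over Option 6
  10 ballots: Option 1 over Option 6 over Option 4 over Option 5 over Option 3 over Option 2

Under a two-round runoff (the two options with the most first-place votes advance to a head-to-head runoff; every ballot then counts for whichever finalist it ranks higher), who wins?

Option 5

Round 1 first-place votes: Option 1 10, Option 2 3, Option 3 2, Option 4 0, Option 5 8, Option 6 7. Option 1 and Option 5 advance.
Runoff: Option 1 is ranked above Option 5 on 10 ballots, Option 5 above Option 1 on 20.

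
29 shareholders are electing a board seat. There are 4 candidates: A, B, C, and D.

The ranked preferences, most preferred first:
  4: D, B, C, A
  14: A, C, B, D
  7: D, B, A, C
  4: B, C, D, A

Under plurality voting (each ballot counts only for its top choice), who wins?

First-place votes: A 14, B 4, C 0, D 11.

A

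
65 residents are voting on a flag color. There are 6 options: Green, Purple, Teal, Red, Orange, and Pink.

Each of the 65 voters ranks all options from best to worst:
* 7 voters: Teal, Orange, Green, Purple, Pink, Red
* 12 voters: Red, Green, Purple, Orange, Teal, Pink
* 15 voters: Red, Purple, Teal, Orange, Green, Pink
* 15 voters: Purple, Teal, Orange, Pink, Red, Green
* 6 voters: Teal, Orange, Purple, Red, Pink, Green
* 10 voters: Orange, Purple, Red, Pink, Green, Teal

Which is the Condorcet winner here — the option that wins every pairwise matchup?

Purple

Purple vs Green: 46–19
Purple vs Teal: 52–13
Purple vs Red: 38–27
Purple vs Orange: 42–23
Purple vs Pink: 65–0
Purple beats every other option.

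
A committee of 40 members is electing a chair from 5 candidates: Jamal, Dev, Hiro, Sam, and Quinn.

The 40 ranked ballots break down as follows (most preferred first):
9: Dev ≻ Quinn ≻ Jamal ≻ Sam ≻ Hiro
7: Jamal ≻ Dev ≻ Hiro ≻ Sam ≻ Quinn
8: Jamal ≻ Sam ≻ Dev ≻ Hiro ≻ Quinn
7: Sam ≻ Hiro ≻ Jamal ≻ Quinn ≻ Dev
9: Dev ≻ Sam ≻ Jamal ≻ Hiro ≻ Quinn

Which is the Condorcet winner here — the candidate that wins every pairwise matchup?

Jamal vs Dev: 22–18
Jamal vs Hiro: 33–7
Jamal vs Sam: 24–16
Jamal vs Quinn: 31–9
Jamal beats every other candidate.

Jamal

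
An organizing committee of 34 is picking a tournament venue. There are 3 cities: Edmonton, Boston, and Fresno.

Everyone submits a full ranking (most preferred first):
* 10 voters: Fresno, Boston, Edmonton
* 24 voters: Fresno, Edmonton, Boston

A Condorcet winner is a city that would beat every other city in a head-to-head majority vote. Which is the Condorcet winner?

Fresno

Fresno vs Edmonton: 34–0
Fresno vs Boston: 34–0
Fresno beats every other city.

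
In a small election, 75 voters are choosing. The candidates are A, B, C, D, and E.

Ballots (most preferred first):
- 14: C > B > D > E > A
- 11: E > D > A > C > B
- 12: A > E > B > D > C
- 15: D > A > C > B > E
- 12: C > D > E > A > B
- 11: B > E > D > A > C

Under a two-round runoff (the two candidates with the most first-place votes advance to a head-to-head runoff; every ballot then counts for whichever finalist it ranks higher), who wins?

D

Round 1 first-place votes: A 12, B 11, C 26, D 15, E 11. C and D advance.
Runoff: C is ranked above D on 26 ballots, D above C on 49.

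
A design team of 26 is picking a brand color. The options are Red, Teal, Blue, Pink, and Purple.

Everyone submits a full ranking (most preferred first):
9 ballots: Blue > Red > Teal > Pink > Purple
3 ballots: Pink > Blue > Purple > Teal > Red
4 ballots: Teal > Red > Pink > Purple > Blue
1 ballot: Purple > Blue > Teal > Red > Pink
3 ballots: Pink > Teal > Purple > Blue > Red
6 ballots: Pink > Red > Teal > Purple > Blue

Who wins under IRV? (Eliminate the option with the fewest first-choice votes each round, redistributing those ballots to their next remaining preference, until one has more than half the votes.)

Pink

Round 1: Red 0, Teal 4, Blue 9, Pink 12, Purple 1. Red eliminated.
Round 2: Teal 4, Blue 9, Pink 12, Purple 1. Purple eliminated.
Round 3: Teal 4, Blue 10, Pink 12. Teal eliminated.
Round 4: Blue 10, Pink 16. Pink has a majority (≥14).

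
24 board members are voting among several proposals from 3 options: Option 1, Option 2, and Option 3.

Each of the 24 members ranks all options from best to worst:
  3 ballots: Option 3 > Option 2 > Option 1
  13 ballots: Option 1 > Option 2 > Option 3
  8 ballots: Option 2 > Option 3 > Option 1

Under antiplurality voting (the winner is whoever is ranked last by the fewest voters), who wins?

Option 2

Last-place votes: Option 1 11, Option 2 0, Option 3 13.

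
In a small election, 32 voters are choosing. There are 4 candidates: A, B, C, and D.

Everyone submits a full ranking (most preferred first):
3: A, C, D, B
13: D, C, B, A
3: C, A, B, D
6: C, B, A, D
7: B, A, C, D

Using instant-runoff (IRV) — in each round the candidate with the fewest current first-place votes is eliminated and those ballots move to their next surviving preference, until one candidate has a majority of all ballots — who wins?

C

Round 1: A 3, B 7, C 9, D 13. A eliminated.
Round 2: B 7, C 12, D 13. B eliminated.
Round 3: C 19, D 13. C has a majority (≥17).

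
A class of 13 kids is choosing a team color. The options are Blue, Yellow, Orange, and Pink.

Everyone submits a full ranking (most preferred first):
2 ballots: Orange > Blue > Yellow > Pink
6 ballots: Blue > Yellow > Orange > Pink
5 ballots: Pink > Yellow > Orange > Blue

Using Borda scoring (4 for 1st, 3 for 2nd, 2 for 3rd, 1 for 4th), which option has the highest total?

Blue: 2×3 + 6×4 + 5×1 = 35
Yellow: 2×2 + 6×3 + 5×3 = 37
Orange: 2×4 + 6×2 + 5×2 = 30
Pink: 2×1 + 6×1 + 5×4 = 28

Yellow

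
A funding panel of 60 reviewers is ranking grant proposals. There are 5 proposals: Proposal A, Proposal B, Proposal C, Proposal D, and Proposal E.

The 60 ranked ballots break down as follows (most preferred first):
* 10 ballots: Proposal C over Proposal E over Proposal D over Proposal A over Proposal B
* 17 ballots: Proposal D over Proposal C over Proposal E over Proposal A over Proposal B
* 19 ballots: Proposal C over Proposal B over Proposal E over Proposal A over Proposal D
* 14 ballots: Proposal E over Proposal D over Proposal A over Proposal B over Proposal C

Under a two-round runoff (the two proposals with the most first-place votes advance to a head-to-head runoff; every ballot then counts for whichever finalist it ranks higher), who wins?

Proposal D

Round 1 first-place votes: Proposal A 0, Proposal B 0, Proposal C 29, Proposal D 17, Proposal E 14. Proposal C and Proposal D advance.
Runoff: Proposal C is ranked above Proposal D on 29 ballots, Proposal D above Proposal C on 31.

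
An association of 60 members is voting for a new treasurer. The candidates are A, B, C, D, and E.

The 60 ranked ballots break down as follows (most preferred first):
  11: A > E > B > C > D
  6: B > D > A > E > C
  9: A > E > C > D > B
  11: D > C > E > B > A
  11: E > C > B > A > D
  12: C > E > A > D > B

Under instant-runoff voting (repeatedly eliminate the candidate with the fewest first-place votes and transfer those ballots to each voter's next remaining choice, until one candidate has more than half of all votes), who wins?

Round 1: A 20, B 6, C 12, D 11, E 11. B eliminated.
Round 2: A 20, C 12, D 17, E 11. E eliminated.
Round 3: A 20, C 23, D 17. D eliminated.
Round 4: A 26, C 34. C has a majority (≥31).

C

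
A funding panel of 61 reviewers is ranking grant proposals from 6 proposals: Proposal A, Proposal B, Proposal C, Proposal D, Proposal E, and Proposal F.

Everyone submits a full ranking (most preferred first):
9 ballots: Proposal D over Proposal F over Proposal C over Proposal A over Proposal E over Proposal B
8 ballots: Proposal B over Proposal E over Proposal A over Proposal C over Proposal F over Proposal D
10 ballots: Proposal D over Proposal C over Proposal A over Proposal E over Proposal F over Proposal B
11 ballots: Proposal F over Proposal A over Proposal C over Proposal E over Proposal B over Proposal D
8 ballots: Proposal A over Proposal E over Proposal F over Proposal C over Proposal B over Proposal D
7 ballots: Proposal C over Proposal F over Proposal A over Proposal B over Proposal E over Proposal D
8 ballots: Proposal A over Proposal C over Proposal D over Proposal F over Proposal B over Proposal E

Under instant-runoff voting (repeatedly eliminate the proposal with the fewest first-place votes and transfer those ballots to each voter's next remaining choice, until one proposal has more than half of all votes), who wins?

Proposal A

Round 1: Proposal A 16, Proposal B 8, Proposal C 7, Proposal D 19, Proposal E 0, Proposal F 11. Proposal E eliminated.
Round 2: Proposal A 16, Proposal B 8, Proposal C 7, Proposal D 19, Proposal F 11. Proposal C eliminated.
Round 3: Proposal A 16, Proposal B 8, Proposal D 19, Proposal F 18. Proposal B eliminated.
Round 4: Proposal A 24, Proposal D 19, Proposal F 18. Proposal F eliminated.
Round 5: Proposal A 42, Proposal D 19. Proposal A has a majority (≥31).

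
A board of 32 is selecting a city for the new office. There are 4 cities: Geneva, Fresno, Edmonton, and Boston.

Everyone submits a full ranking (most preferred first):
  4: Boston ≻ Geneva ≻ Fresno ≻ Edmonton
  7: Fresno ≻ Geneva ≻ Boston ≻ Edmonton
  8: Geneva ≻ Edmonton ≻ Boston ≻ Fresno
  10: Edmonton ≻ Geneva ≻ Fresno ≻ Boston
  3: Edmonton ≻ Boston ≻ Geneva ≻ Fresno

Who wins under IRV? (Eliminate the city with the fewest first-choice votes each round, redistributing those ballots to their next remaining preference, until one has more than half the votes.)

Geneva

Round 1: Geneva 8, Fresno 7, Edmonton 13, Boston 4. Boston eliminated.
Round 2: Geneva 12, Fresno 7, Edmonton 13. Fresno eliminated.
Round 3: Geneva 19, Edmonton 13. Geneva has a majority (≥17).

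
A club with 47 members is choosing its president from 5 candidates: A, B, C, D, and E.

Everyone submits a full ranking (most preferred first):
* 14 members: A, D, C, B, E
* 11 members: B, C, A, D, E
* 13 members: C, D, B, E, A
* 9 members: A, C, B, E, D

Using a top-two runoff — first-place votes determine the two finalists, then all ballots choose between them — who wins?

C

Round 1 first-place votes: A 23, B 11, C 13, D 0, E 0. A and C advance.
Runoff: A is ranked above C on 23 ballots, C above A on 24.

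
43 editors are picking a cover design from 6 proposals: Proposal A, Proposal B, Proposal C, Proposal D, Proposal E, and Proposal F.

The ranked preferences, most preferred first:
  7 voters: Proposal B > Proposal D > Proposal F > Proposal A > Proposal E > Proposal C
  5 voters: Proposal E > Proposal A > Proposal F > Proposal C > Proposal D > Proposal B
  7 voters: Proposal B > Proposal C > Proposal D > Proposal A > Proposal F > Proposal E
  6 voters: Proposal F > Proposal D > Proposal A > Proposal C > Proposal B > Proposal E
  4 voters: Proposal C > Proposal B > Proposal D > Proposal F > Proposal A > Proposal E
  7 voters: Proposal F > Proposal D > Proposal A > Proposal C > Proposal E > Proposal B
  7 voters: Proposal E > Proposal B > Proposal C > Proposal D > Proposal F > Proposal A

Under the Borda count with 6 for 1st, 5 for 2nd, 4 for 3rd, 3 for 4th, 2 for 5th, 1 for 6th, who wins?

Proposal D

Proposal A: 7×3 + 5×5 + 7×3 + 6×4 + 4×2 + 7×4 + 7×1 = 134
Proposal B: 7×6 + 5×1 + 7×6 + 6×2 + 4×5 + 7×1 + 7×5 = 163
Proposal C: 7×1 + 5×3 + 7×5 + 6×3 + 4×6 + 7×3 + 7×4 = 148
Proposal D: 7×5 + 5×2 + 7×4 + 6×5 + 4×4 + 7×5 + 7×3 = 175
Proposal E: 7×2 + 5×6 + 7×1 + 6×1 + 4×1 + 7×2 + 7×6 = 117
Proposal F: 7×4 + 5×4 + 7×2 + 6×6 + 4×3 + 7×6 + 7×2 = 166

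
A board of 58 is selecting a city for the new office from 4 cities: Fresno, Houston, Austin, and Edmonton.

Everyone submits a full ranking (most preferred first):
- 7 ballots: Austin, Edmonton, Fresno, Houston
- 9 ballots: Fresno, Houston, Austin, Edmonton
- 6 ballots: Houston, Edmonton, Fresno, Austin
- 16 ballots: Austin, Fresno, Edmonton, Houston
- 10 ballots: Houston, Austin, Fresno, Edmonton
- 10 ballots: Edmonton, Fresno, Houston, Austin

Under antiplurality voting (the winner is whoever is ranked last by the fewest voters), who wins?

Last-place votes: Fresno 0, Houston 23, Austin 16, Edmonton 19.

Fresno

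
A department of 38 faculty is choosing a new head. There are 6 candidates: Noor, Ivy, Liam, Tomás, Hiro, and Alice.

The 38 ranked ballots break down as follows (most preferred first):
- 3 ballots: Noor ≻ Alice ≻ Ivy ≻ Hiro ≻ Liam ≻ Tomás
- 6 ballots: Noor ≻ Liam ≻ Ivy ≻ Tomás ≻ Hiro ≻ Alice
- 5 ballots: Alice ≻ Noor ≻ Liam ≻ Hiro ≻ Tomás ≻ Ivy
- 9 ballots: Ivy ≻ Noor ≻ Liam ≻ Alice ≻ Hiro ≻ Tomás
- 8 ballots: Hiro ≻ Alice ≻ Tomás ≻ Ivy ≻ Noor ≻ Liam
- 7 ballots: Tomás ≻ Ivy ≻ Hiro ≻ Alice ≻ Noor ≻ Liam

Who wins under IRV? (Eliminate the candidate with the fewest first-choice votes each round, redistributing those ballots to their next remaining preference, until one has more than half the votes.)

Round 1: Noor 9, Ivy 9, Liam 0, Tomás 7, Hiro 8, Alice 5. Liam eliminated.
Round 2: Noor 9, Ivy 9, Tomás 7, Hiro 8, Alice 5. Alice eliminated.
Round 3: Noor 14, Ivy 9, Tomás 7, Hiro 8. Tomás eliminated.
Round 4: Noor 14, Ivy 16, Hiro 8. Hiro eliminated.
Round 5: Noor 14, Ivy 24. Ivy has a majority (≥20).

Ivy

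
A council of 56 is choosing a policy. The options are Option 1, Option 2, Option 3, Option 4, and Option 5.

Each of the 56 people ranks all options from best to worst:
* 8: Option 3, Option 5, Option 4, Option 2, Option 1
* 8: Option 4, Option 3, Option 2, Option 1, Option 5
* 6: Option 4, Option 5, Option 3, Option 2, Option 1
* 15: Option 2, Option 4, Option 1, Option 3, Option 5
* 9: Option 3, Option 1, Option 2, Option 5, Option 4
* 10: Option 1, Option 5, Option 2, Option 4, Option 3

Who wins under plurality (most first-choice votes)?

First-place votes: Option 1 10, Option 2 15, Option 3 17, Option 4 14, Option 5 0.

Option 3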